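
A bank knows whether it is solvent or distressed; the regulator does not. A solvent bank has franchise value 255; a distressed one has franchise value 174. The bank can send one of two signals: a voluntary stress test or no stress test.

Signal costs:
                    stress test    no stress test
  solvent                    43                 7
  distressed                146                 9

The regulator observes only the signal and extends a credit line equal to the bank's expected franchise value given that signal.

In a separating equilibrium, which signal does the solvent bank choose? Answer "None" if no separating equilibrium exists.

Try solvent → stress test, distressed → no stress test:
  If types separate, stress test earns payment 255 and no stress test earns 174.
  Solvent: stress test gives 255 − 43 = 212; no stress test gives 174 − 7 = 167. No deviation. ✓
  Distressed: no stress test gives 174 − 9 = 165; stress test gives 255 − 146 = 109. No deviation. ✓
Both hold — the solvent type sends stress test.

stress test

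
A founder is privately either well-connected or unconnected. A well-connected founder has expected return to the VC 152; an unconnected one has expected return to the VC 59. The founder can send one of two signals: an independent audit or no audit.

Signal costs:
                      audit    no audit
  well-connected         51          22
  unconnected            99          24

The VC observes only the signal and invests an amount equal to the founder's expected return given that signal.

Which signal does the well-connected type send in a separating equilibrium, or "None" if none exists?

Try well-connected → audit, unconnected → no audit:
  If types separate, audit earns payment 152 and no audit earns 59.
  Well-connected: audit gives 152 − 51 = 101; no audit gives 59 − 22 = 37. No deviation. ✓
  Unconnected: no audit gives 59 − 24 = 35; audit gives 152 − 99 = 53. Would deviate. ✗
Try well-connected → no audit, unconnected → audit:
  If types separate, no audit earns payment 152 and audit earns 59.
  Well-connected: no audit gives 152 − 22 = 130; audit gives 59 − 51 = 8. No deviation. ✓
  Unconnected: audit gives 59 − 99 = -40; no audit gives 152 − 24 = 128. Would deviate. ✗
Neither assignment is incentive-compatible.

None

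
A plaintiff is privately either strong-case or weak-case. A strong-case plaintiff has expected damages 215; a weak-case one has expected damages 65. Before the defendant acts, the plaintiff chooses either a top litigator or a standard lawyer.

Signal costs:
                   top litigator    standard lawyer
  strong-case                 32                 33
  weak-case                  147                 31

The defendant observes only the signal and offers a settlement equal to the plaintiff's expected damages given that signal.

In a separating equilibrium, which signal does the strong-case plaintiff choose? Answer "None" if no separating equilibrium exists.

Try strong-case → top litigator, weak-case → standard lawyer:
  Under separation the defendant infers type exactly: top litigator → strong-case (pays 215), standard lawyer → weak-case (pays 65).
  Strong-case: top litigator gives 215 − 32 = 183; standard lawyer gives 65 − 33 = 32. No deviation. ✓
  Weak-case: standard lawyer gives 65 − 31 = 34; top litigator gives 215 − 147 = 68. Would deviate. ✗
Try strong-case → standard lawyer, weak-case → top litigator:
  Under separation the defendant infers type exactly: standard lawyer → strong-case (pays 215), top litigator → weak-case (pays 65).
  Strong-case: standard lawyer gives 215 − 33 = 182; top litigator gives 65 − 32 = 33. No deviation. ✓
  Weak-case: top litigator gives 65 − 147 = -82; standard lawyer gives 215 − 31 = 184. Would deviate. ✗
Neither assignment is incentive-compatible.

None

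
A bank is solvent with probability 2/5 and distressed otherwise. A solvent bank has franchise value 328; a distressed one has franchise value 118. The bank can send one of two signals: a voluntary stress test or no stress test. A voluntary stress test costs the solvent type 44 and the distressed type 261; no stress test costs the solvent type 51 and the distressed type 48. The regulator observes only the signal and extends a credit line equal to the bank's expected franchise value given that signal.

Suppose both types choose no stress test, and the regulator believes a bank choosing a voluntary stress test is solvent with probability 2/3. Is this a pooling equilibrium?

On the equilibrium path (no stress test) the regulator holds the prior 2/5 and pays 2/5·328 + 3/5·118 = 202. Off-path (stress test) belief 2/3 gives 2/3·328 + 1/3·118 = 258.
Solvent: no stress test gives 202 − 51 = 151; stress test gives 258 − 44 = 214. Deviates. ✗
Distressed: no stress test gives 202 − 48 = 154; stress test gives 258 − 261 = -3. Stays. ✓

No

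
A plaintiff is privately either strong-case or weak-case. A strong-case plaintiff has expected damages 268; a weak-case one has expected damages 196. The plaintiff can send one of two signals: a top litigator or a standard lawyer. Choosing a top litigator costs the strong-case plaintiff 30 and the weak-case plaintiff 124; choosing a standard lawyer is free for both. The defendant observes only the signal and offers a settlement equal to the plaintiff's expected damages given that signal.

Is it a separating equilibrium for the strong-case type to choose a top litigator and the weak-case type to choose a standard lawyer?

If types separate, top litigator earns payment 268 and standard lawyer earns 196.
Strong-case: top litigator gives 268 − 30 = 238; standard lawyer gives 196 − 0 = 196. No deviation. ✓
Weak-case: standard lawyer gives 196 − 0 = 196; top litigator gives 268 − 124 = 144. No deviation. ✓
Both incentive constraints hold.

Yes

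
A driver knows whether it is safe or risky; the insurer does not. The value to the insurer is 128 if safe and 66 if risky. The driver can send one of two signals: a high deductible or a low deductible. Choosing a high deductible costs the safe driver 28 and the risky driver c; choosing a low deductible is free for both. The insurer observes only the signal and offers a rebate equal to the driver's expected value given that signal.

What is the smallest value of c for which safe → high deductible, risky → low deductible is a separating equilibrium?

Under separation: high deductible → safe (pays 128); low deductible → risky (pays 66).
Safe: 128 − 28 = 100 ≥ 66 − 0 = 66. Holds regardless of c. ✓
Risky: 66 − 0 ≥ 128 − c, so c ≥ 128 − 66 = 62.

62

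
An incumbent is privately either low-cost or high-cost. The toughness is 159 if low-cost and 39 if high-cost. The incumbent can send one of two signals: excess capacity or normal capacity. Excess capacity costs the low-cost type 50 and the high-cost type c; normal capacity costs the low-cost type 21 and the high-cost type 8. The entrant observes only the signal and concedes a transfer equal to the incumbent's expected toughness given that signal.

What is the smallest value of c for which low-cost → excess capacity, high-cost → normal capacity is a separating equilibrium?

128

Under separation: excess capacity → low-cost (pays 159); normal capacity → high-cost (pays 39).
Low-cost: 159 − 50 = 109 ≥ 39 − 21 = 18. Holds regardless of c. ✓
High-cost: 39 − 8 ≥ 159 − c, so c ≥ 159 − 31 = 128.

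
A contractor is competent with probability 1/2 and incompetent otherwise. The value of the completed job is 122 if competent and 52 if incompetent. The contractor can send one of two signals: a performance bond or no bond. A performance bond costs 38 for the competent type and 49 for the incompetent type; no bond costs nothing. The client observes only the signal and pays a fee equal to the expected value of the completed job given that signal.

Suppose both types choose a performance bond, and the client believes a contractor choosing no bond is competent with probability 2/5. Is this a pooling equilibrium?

On the equilibrium path (bond) the client holds the prior 1/2 and pays 1/2·122 + 1/2·52 = 87. Off-path (no bond) belief 2/5 gives 2/5·122 + 3/5·52 = 80.
Competent: bond gives 87 − 38 = 49; no bond gives 80 − 0 = 80. Deviates. ✗
Incompetent: bond gives 87 − 49 = 38; no bond gives 80 − 0 = 80. Deviates. ✗

No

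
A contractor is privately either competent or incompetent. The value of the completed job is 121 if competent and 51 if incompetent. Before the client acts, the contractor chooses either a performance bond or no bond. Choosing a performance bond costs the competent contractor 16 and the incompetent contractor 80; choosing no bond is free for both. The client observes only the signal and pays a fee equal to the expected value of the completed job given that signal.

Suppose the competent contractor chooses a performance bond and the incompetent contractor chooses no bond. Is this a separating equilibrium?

Yes

Under separation the client infers type exactly: bond → competent (pays 121), no bond → incompetent (pays 51).
Competent: bond gives 121 − 16 = 105; no bond gives 51 − 0 = 51. No deviation. ✓
Incompetent: no bond gives 51 − 0 = 51; bond gives 121 − 80 = 41. No deviation. ✓
Both incentive constraints hold.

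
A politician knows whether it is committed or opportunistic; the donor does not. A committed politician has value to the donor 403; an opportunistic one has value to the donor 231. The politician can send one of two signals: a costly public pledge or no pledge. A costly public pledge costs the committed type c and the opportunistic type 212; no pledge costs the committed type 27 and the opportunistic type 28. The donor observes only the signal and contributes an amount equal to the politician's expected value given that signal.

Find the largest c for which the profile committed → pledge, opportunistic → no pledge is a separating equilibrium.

199

Under separation: pledge → committed (pays 403); no pledge → opportunistic (pays 231).
Opportunistic: 231 − 28 = 203 ≥ 403 − 212 = 191. Holds regardless of c. ✓
Committed: 403 − c ≥ 231 − 27, so c ≤ 403 − 204 = 199.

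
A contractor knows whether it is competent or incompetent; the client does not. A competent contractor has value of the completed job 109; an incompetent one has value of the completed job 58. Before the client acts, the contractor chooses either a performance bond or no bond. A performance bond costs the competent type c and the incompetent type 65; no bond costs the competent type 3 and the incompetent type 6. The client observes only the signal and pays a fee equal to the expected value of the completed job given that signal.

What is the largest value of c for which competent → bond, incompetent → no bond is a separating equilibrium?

Under separation: bond → competent (pays 109); no bond → incompetent (pays 58).
Incompetent: 58 − 6 = 52 ≥ 109 − 65 = 44. Holds regardless of c. ✓
Competent: 109 − c ≥ 58 − 3, so c ≤ 109 − 55 = 54.

54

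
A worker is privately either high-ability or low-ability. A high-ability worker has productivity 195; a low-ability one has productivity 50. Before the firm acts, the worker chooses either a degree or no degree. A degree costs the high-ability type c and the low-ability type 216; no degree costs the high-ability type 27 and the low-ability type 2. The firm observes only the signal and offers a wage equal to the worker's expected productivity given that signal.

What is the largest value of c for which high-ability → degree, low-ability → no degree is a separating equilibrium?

Under separation: degree → high-ability (pays 195); no degree → low-ability (pays 50).
Low-ability: 50 − 2 = 48 ≥ 195 − 216 = -21. Holds regardless of c. ✓
High-ability: 195 − c ≥ 50 − 27, so c ≤ 195 − 23 = 172.

172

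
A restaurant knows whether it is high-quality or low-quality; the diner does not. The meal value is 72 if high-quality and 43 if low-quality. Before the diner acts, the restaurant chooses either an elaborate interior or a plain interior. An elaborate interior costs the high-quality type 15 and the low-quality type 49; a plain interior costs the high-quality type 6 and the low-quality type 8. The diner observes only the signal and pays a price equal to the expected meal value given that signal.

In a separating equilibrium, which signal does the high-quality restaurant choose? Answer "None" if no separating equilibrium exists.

elaborate interior

Try high-quality → elaborate interior, low-quality → plain interior:
  Under separation the diner infers type exactly: elaborate interior → high-quality (pays 72), plain interior → low-quality (pays 43).
  High-quality: elaborate interior gives 72 − 15 = 57; plain interior gives 43 − 6 = 37. No deviation. ✓
  Low-quality: plain interior gives 43 − 8 = 35; elaborate interior gives 72 − 49 = 23. No deviation. ✓
Both hold — the high-quality type sends elaborate interior.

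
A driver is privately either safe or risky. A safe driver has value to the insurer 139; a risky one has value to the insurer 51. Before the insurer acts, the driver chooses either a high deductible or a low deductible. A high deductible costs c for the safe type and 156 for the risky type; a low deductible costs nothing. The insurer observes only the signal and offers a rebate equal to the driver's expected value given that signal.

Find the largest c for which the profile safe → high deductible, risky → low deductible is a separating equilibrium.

88

Under separation: high deductible → safe (pays 139); low deductible → risky (pays 51).
Risky: 51 − 0 = 51 ≥ 139 − 156 = -17. Holds regardless of c. ✓
Safe: 139 − c ≥ 51 − 0, so c ≤ 139 − 51 = 88.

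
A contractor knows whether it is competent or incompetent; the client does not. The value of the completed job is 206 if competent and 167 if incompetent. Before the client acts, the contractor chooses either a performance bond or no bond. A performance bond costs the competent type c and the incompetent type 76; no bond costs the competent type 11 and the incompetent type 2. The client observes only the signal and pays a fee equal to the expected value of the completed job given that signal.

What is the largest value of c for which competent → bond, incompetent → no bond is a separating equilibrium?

50

Under separation: bond → competent (pays 206); no bond → incompetent (pays 167).
Incompetent: 167 − 2 = 165 ≥ 206 − 76 = 130. Holds regardless of c. ✓
Competent: 206 − c ≥ 167 − 11, so c ≤ 206 − 156 = 50.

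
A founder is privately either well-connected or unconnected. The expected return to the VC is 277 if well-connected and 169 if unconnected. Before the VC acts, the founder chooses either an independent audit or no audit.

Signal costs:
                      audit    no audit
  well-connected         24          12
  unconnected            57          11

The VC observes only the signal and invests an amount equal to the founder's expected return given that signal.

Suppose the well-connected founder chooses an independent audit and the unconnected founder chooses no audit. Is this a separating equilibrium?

No

If types separate, audit earns payment 277 and no audit earns 169.
Well-connected: audit gives 277 − 24 = 253; no audit gives 169 − 12 = 157. No deviation. ✓
Unconnected: no audit gives 169 − 11 = 158; audit gives 277 − 57 = 220. Would deviate. ✗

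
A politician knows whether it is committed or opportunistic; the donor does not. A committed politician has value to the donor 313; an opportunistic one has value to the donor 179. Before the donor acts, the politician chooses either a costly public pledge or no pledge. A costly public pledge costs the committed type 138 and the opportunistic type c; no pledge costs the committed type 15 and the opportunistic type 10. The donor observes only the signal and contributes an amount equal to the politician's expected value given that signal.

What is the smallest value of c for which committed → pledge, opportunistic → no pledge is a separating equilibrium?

144

Under separation: pledge → committed (pays 313); no pledge → opportunistic (pays 179).
Committed: 313 − 138 = 175 ≥ 179 − 15 = 164. Holds regardless of c. ✓
Opportunistic: 179 − 10 ≥ 313 − c, so c ≥ 313 − 169 = 144.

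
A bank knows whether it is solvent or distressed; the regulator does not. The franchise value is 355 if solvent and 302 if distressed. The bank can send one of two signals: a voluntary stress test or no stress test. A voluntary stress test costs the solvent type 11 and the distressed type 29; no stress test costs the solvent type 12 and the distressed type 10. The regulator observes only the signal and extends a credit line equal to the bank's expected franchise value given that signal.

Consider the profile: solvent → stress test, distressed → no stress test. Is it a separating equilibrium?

No

If types separate, stress test earns payment 355 and no stress test earns 302.
Solvent: stress test gives 355 − 11 = 344; no stress test gives 302 − 12 = 290. No deviation. ✓
Distressed: no stress test gives 302 − 10 = 292; stress test gives 355 − 29 = 326. Would deviate. ✗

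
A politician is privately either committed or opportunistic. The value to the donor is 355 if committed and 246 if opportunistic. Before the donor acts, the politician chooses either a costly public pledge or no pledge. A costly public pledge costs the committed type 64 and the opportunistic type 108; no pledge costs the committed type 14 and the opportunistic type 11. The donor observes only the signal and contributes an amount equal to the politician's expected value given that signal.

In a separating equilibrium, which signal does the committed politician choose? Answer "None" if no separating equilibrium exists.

None

Try committed → pledge, opportunistic → no pledge:
  Under separation the donor infers type exactly: pledge → committed (pays 355), no pledge → opportunistic (pays 246).
  Committed: pledge gives 355 − 64 = 291; no pledge gives 246 − 14 = 232. No deviation. ✓
  Opportunistic: no pledge gives 246 − 11 = 235; pledge gives 355 − 108 = 247. Would deviate. ✗
Try committed → no pledge, opportunistic → pledge:
  Under separation the donor infers type exactly: no pledge → committed (pays 355), pledge → opportunistic (pays 246).
  Committed: no pledge gives 355 − 14 = 341; pledge gives 246 − 64 = 182. No deviation. ✓
  Opportunistic: pledge gives 246 − 108 = 138; no pledge gives 355 − 11 = 344. Would deviate. ✗
Neither assignment is incentive-compatible.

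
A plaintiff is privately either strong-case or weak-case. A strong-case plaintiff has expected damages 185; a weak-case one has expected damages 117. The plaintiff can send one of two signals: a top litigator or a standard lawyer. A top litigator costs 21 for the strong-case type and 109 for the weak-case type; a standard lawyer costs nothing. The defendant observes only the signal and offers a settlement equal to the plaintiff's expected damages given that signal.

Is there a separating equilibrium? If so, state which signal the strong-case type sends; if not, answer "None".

top litigator

Try strong-case → top litigator, weak-case → standard lawyer:
  Under separation the defendant infers type exactly: top litigator → strong-case (pays 185), standard lawyer → weak-case (pays 117).
  Strong-case: top litigator gives 185 − 21 = 164; standard lawyer gives 117 − 0 = 117. No deviation. ✓
  Weak-case: standard lawyer gives 117 − 0 = 117; top litigator gives 185 − 109 = 76. No deviation. ✓
Both hold — the strong-case type sends top litigator.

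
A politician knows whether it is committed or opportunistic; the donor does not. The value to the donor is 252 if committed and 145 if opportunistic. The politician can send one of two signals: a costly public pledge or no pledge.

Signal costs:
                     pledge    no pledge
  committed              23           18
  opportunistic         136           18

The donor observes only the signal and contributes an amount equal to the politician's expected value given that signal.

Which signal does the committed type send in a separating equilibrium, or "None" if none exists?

Try committed → pledge, opportunistic → no pledge:
  If types separate, pledge earns payment 252 and no pledge earns 145.
  Committed: pledge gives 252 − 23 = 229; no pledge gives 145 − 18 = 127. No deviation. ✓
  Opportunistic: no pledge gives 145 − 18 = 127; pledge gives 252 − 136 = 116. No deviation. ✓
Both hold — the committed type sends pledge.

pledge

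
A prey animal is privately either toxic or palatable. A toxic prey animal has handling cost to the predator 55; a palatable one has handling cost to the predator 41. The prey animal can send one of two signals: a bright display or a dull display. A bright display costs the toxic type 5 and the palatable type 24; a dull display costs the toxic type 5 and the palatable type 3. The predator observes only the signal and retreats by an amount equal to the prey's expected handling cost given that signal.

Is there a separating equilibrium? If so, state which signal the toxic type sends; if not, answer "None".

bright display

Try toxic → bright display, palatable → dull display:
  If types separate, bright display earns payment 55 and dull display earns 41.
  Toxic: bright display gives 55 − 5 = 50; dull display gives 41 − 5 = 36. No deviation. ✓
  Palatable: dull display gives 41 − 3 = 38; bright display gives 55 − 24 = 31. No deviation. ✓
Both hold — the toxic type sends bright display.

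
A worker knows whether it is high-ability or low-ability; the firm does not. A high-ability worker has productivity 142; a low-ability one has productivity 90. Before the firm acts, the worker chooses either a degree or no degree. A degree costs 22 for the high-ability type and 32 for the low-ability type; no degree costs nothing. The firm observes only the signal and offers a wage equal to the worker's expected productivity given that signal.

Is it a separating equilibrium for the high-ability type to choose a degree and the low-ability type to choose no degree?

Under separation the firm infers type exactly: degree → high-ability (pays 142), no degree → low-ability (pays 90).
High-ability: degree gives 142 − 22 = 120; no degree gives 90 − 0 = 90. No deviation. ✓
Low-ability: no degree gives 90 − 0 = 90; degree gives 142 − 32 = 110. Would deviate. ✗

No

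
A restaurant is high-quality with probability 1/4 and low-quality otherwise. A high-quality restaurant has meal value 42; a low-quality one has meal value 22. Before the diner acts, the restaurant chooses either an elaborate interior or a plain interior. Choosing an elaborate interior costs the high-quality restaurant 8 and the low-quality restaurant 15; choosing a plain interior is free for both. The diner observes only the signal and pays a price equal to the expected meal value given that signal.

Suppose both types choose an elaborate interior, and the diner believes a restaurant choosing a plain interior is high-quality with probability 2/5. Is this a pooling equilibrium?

On the equilibrium path (elaborate interior) the diner holds the prior 1/4 and pays 1/4·42 + 3/4·22 = 27. Off-path (plain interior) belief 2/5 gives 2/5·42 + 3/5·22 = 30.
High-quality: elaborate interior gives 27 − 8 = 19; plain interior gives 30 − 0 = 30. Deviates. ✗
Low-quality: elaborate interior gives 27 − 15 = 12; plain interior gives 30 − 0 = 30. Deviates. ✗

No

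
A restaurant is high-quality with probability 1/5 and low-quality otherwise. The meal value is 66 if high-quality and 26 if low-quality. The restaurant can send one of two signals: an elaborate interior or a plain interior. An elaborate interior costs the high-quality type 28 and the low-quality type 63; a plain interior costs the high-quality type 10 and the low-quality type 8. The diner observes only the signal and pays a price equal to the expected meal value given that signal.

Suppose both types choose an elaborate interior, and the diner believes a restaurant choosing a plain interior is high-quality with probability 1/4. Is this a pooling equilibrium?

At the pooled signal (elaborate interior) the diner holds the prior 1/5 and pays 1/5·66 + 4/5·26 = 34. Off-path (plain interior) belief 1/4 gives 1/4·66 + 3/4·26 = 36.
High-quality: elaborate interior gives 34 − 28 = 6; plain interior gives 36 − 10 = 26. Deviates. ✗
Low-quality: elaborate interior gives 34 − 63 = -29; plain interior gives 36 − 8 = 28. Deviates. ✗

No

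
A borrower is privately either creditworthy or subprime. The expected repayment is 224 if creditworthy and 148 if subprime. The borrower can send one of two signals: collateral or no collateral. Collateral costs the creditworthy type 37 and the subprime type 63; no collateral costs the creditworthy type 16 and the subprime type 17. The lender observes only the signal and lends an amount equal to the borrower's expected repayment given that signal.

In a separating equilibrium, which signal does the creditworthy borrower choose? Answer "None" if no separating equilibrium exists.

None

Try creditworthy → collateral, subprime → no collateral:
  Under separation the lender infers type exactly: collateral → creditworthy (pays 224), no collateral → subprime (pays 148).
  Creditworthy: collateral gives 224 − 37 = 187; no collateral gives 148 − 16 = 132. No deviation. ✓
  Subprime: no collateral gives 148 − 17 = 131; collateral gives 224 − 63 = 161. Would deviate. ✗
Try creditworthy → no collateral, subprime → collateral:
  Under separation the lender infers type exactly: no collateral → creditworthy (pays 224), collateral → subprime (pays 148).
  Creditworthy: no collateral gives 224 − 16 = 208; collateral gives 148 − 37 = 111. No deviation. ✓
  Subprime: collateral gives 148 − 63 = 85; no collateral gives 224 − 17 = 207. Would deviate. ✗
Neither assignment is incentive-compatible.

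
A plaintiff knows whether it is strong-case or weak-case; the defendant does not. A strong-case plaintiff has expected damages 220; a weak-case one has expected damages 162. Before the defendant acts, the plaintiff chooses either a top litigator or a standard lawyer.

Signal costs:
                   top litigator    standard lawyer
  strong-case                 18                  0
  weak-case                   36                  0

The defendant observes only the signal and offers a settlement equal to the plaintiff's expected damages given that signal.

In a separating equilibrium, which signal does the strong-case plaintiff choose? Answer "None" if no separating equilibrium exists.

None

Try strong-case → top litigator, weak-case → standard lawyer:
  If types separate, top litigator earns payment 220 and standard lawyer earns 162.
  Strong-case: top litigator gives 220 − 18 = 202; standard lawyer gives 162 − 0 = 162. No deviation. ✓
  Weak-case: standard lawyer gives 162 − 0 = 162; top litigator gives 220 − 36 = 184. Would deviate. ✗
Try strong-case → standard lawyer, weak-case → top litigator:
  If types separate, standard lawyer earns payment 220 and top litigator earns 162.
  Strong-case: standard lawyer gives 220 − 0 = 220; top litigator gives 162 − 18 = 144. No deviation. ✓
  Weak-case: top litigator gives 162 − 36 = 126; standard lawyer gives 220 − 0 = 220. Would deviate. ✗
Neither assignment is incentive-compatible.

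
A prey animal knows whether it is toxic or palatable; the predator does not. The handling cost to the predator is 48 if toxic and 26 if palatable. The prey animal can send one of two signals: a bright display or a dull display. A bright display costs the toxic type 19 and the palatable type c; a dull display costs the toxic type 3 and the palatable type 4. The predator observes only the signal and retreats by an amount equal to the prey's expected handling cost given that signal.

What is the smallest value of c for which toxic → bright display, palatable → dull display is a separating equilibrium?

26

Under separation: bright display → toxic (pays 48); dull display → palatable (pays 26).
Toxic: 48 − 19 = 29 ≥ 26 − 3 = 23. Holds regardless of c. ✓
Palatable: 26 − 4 ≥ 48 − c, so c ≥ 48 − 22 = 26.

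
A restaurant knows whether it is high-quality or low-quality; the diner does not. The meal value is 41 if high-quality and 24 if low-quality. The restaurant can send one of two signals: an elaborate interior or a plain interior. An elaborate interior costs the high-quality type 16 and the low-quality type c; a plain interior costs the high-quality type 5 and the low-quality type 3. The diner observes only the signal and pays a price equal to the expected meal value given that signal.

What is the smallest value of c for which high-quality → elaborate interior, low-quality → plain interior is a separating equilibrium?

Under separation: elaborate interior → high-quality (pays 41); plain interior → low-quality (pays 24).
High-quality: 41 − 16 = 25 ≥ 24 − 5 = 19. Holds regardless of c. ✓
Low-quality: 24 − 3 ≥ 41 − c, so c ≥ 41 − 21 = 20.

20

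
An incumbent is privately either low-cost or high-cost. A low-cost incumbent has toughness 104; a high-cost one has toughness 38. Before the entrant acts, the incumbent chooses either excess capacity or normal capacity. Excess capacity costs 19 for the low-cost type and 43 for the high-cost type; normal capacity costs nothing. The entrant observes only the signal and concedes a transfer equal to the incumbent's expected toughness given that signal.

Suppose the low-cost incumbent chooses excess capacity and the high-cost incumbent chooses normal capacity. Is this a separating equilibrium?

If types separate, excess capacity earns payment 104 and normal capacity earns 38.
Low-cost: excess capacity gives 104 − 19 = 85; normal capacity gives 38 − 0 = 38. No deviation. ✓
High-cost: normal capacity gives 38 − 0 = 38; excess capacity gives 104 − 43 = 61. Would deviate. ✗

No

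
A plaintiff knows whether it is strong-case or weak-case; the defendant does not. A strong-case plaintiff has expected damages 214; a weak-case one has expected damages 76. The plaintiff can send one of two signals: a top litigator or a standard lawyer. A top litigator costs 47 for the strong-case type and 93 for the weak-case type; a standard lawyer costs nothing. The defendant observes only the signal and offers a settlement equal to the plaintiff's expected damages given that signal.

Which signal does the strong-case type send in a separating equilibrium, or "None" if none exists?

None

Try strong-case → top litigator, weak-case → standard lawyer:
  If types separate, top litigator earns payment 214 and standard lawyer earns 76.
  Strong-case: top litigator gives 214 − 47 = 167; standard lawyer gives 76 − 0 = 76. No deviation. ✓
  Weak-case: standard lawyer gives 76 − 0 = 76; top litigator gives 214 − 93 = 121. Would deviate. ✗
Try strong-case → standard lawyer, weak-case → top litigator:
  If types separate, standard lawyer earns payment 214 and top litigator earns 76.
  Strong-case: standard lawyer gives 214 − 0 = 214; top litigator gives 76 − 47 = 29. No deviation. ✓
  Weak-case: top litigator gives 76 − 93 = -17; standard lawyer gives 214 − 0 = 214. Would deviate. ✗
Neither assignment is incentive-compatible.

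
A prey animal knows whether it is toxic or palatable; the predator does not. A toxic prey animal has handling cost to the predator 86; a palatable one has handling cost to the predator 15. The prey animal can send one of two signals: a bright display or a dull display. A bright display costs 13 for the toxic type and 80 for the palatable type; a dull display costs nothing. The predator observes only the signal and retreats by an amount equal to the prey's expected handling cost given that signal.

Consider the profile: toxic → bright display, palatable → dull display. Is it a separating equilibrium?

Under separation the predator infers type exactly: bright display → toxic (pays 86), dull display → palatable (pays 15).
Toxic: bright display gives 86 − 13 = 73; dull display gives 15 − 0 = 15. No deviation. ✓
Palatable: dull display gives 15 − 0 = 15; bright display gives 86 − 80 = 6. No deviation. ✓
Both incentive constraints hold.

Yes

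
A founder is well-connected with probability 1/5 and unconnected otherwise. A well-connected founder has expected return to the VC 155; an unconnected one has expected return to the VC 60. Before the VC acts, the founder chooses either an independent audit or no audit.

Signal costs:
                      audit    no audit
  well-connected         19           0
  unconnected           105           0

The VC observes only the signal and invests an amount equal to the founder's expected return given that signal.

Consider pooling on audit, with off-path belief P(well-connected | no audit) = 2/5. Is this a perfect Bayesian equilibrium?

No

At the pooled signal (audit) the VC holds the prior 1/5 and pays 1/5·155 + 4/5·60 = 79. Off-path (no audit) belief 2/5 gives 2/5·155 + 3/5·60 = 98.
Well-connected: audit gives 79 − 19 = 60; no audit gives 98 − 0 = 98. Deviates. ✗
Unconnected: audit gives 79 − 105 = -26; no audit gives 98 − 0 = 98. Deviates. ✗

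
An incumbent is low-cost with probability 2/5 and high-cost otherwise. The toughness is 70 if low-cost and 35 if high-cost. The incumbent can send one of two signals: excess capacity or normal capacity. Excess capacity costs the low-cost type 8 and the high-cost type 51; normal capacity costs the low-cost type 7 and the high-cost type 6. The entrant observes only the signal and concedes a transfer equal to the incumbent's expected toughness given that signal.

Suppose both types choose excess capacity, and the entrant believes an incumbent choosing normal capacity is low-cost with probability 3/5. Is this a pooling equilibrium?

No

At the pooled signal (excess capacity) the entrant holds the prior 2/5 and pays 2/5·70 + 3/5·35 = 49. Off-path (normal capacity) belief 3/5 gives 3/5·70 + 2/5·35 = 56.
Low-cost: excess capacity gives 49 − 8 = 41; normal capacity gives 56 − 7 = 49. Deviates. ✗
High-cost: excess capacity gives 49 − 51 = -2; normal capacity gives 56 − 6 = 50. Deviates. ✗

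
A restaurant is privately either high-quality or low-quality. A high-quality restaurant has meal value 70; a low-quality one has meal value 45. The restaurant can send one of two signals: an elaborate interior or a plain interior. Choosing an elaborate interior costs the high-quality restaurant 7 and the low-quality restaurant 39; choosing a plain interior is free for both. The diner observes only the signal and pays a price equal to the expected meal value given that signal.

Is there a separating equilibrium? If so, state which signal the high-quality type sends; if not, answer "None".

elaborate interior

Try high-quality → elaborate interior, low-quality → plain interior:
  If types separate, elaborate interior earns payment 70 and plain interior earns 45.
  High-quality: elaborate interior gives 70 − 7 = 63; plain interior gives 45 − 0 = 45. No deviation. ✓
  Low-quality: plain interior gives 45 − 0 = 45; elaborate interior gives 70 − 39 = 31. No deviation. ✓
Both hold — the high-quality type sends elaborate interior.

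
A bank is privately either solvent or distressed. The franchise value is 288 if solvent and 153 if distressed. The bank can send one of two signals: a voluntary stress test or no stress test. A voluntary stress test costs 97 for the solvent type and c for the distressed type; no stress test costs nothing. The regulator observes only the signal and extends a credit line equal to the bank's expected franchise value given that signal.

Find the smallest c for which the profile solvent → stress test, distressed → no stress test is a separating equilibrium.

135

Under separation: stress test → solvent (pays 288); no stress test → distressed (pays 153).
Solvent: 288 − 97 = 191 ≥ 153 − 0 = 153. Holds regardless of c. ✓
Distressed: 153 − 0 ≥ 288 − c, so c ≥ 288 − 153 = 135.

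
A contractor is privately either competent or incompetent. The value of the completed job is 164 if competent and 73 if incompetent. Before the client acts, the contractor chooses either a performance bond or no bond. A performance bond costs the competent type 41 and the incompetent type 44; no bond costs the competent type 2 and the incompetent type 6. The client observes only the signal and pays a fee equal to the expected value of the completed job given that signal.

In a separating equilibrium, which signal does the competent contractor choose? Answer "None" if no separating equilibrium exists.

Try competent → bond, incompetent → no bond:
  If types separate, bond earns payment 164 and no bond earns 73.
  Competent: bond gives 164 − 41 = 123; no bond gives 73 − 2 = 71. No deviation. ✓
  Incompetent: no bond gives 73 − 6 = 67; bond gives 164 − 44 = 120. Would deviate. ✗
Try competent → no bond, incompetent → bond:
  If types separate, no bond earns payment 164 and bond earns 73.
  Competent: no bond gives 164 − 2 = 162; bond gives 73 − 41 = 32. No deviation. ✓
  Incompetent: bond gives 73 − 44 = 29; no bond gives 164 − 6 = 158. Would deviate. ✗
Neither assignment is incentive-compatible.

None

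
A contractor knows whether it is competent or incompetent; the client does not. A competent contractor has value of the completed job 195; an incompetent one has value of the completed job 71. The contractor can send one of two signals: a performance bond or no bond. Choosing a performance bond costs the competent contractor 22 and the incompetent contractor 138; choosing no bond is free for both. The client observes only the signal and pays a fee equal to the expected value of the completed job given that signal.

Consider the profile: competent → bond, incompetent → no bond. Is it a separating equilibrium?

If types separate, bond earns payment 195 and no bond earns 71.
Competent: bond gives 195 − 22 = 173; no bond gives 71 − 0 = 71. No deviation. ✓
Incompetent: no bond gives 71 − 0 = 71; bond gives 195 − 138 = 57. No deviation. ✓
Both incentive constraints hold.

Yes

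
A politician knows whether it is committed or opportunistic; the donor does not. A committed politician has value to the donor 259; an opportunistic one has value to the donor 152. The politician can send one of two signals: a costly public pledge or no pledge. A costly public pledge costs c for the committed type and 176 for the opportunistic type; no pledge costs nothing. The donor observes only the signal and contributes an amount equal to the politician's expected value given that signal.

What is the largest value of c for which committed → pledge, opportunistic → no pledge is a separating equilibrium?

107

Under separation: pledge → committed (pays 259); no pledge → opportunistic (pays 152).
Opportunistic: 152 − 0 = 152 ≥ 259 − 176 = 83. Holds regardless of c. ✓
Committed: 259 − c ≥ 152 − 0, so c ≤ 259 − 152 = 107.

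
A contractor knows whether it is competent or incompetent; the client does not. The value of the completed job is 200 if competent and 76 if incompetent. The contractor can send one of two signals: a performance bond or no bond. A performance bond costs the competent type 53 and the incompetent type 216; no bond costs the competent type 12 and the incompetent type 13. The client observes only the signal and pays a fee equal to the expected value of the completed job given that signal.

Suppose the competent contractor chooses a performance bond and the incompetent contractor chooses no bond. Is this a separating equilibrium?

Yes

If types separate, bond earns payment 200 and no bond earns 76.
Competent: bond gives 200 − 53 = 147; no bond gives 76 − 12 = 64. No deviation. ✓
Incompetent: no bond gives 76 − 13 = 63; bond gives 200 − 216 = -16. No deviation. ✓
Both incentive constraints hold.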